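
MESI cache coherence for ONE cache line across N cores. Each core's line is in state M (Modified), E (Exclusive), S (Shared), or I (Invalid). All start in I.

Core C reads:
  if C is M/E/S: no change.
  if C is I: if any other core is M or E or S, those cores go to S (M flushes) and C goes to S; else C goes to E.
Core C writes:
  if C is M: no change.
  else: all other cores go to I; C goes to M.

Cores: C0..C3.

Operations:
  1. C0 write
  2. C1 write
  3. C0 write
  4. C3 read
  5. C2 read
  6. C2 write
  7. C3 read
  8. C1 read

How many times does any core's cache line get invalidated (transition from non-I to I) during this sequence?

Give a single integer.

Answer: 4

Derivation:
Op 1: C0 write [C0 write: invalidate none -> C0=M] -> [M,I,I,I] (invalidations this op: 0; running total: 0)
Op 2: C1 write [C1 write: invalidate ['C0=M'] -> C1=M] -> [I,M,I,I] (invalidations this op: 1; running total: 1)
Op 3: C0 write [C0 write: invalidate ['C1=M'] -> C0=M] -> [M,I,I,I] (invalidations this op: 1; running total: 2)
Op 4: C3 read [C3 read from I: others=['C0=M'] -> C3=S, others downsized to S] -> [S,I,I,S] (invalidations this op: 0; running total: 2)
Op 5: C2 read [C2 read from I: others=['C0=S', 'C3=S'] -> C2=S, others downsized to S] -> [S,I,S,S] (invalidations this op: 0; running total: 2)
Op 6: C2 write [C2 write: invalidate ['C0=S', 'C3=S'] -> C2=M] -> [I,I,M,I] (invalidations this op: 2; running total: 4)
Op 7: C3 read [C3 read from I: others=['C2=M'] -> C3=S, others downsized to S] -> [I,I,S,S] (invalidations this op: 0; running total: 4)
Op 8: C1 read [C1 read from I: others=['C2=S', 'C3=S'] -> C1=S, others downsized to S] -> [I,S,S,S] (invalidations this op: 0; running total: 4)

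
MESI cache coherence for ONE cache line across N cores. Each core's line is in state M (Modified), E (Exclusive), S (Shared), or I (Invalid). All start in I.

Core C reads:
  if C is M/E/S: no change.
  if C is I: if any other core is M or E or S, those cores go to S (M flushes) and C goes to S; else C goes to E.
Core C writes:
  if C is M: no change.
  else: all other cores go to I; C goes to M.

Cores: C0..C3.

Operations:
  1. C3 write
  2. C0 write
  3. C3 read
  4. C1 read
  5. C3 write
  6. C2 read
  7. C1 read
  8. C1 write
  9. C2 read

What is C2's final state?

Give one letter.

Answer: S

Derivation:
Op 1: C3 write [C3 write: invalidate none -> C3=M] -> [I,I,I,M]
Op 2: C0 write [C0 write: invalidate ['C3=M'] -> C0=M] -> [M,I,I,I]
Op 3: C3 read [C3 read from I: others=['C0=M'] -> C3=S, others downsized to S] -> [S,I,I,S]
Op 4: C1 read [C1 read from I: others=['C0=S', 'C3=S'] -> C1=S, others downsized to S] -> [S,S,I,S]
Op 5: C3 write [C3 write: invalidate ['C0=S', 'C1=S'] -> C3=M] -> [I,I,I,M]
Op 6: C2 read [C2 read from I: others=['C3=M'] -> C2=S, others downsized to S] -> [I,I,S,S]
Op 7: C1 read [C1 read from I: others=['C2=S', 'C3=S'] -> C1=S, others downsized to S] -> [I,S,S,S]
Op 8: C1 write [C1 write: invalidate ['C2=S', 'C3=S'] -> C1=M] -> [I,M,I,I]
Op 9: C2 read [C2 read from I: others=['C1=M'] -> C2=S, others downsized to S] -> [I,S,S,I]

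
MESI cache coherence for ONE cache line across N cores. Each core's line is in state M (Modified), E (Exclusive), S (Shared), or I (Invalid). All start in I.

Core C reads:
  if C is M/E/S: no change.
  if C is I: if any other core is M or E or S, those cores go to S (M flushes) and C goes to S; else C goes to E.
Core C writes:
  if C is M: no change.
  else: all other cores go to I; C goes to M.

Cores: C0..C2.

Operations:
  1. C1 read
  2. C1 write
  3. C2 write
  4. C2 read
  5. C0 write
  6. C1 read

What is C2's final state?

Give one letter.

Answer: I

Derivation:
Op 1: C1 read [C1 read from I: no other sharers -> C1=E (exclusive)] -> [I,E,I]
Op 2: C1 write [C1 write: invalidate none -> C1=M] -> [I,M,I]
Op 3: C2 write [C2 write: invalidate ['C1=M'] -> C2=M] -> [I,I,M]
Op 4: C2 read [C2 read: already in M, no change] -> [I,I,M]
Op 5: C0 write [C0 write: invalidate ['C2=M'] -> C0=M] -> [M,I,I]
Op 6: C1 read [C1 read from I: others=['C0=M'] -> C1=S, others downsized to S] -> [S,S,I]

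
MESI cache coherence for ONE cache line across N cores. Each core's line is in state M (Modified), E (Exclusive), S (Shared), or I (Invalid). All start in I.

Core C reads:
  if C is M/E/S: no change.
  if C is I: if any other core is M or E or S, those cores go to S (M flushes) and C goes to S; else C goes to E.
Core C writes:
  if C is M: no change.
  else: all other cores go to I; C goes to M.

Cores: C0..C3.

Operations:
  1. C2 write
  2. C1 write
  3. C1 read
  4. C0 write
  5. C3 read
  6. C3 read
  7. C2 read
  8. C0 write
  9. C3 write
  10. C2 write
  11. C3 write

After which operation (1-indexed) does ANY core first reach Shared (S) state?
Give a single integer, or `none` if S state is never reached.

Answer: 5

Derivation:
Op 1: C2 write [C2 write: invalidate none -> C2=M] -> [I,I,M,I]
Op 2: C1 write [C1 write: invalidate ['C2=M'] -> C1=M] -> [I,M,I,I]
Op 3: C1 read [C1 read: already in M, no change] -> [I,M,I,I]
Op 4: C0 write [C0 write: invalidate ['C1=M'] -> C0=M] -> [M,I,I,I]
Op 5: C3 read [C3 read from I: others=['C0=M'] -> C3=S, others downsized to S] -> [S,I,I,S]
  -> First S state at op 5; remaining ops need not be traced.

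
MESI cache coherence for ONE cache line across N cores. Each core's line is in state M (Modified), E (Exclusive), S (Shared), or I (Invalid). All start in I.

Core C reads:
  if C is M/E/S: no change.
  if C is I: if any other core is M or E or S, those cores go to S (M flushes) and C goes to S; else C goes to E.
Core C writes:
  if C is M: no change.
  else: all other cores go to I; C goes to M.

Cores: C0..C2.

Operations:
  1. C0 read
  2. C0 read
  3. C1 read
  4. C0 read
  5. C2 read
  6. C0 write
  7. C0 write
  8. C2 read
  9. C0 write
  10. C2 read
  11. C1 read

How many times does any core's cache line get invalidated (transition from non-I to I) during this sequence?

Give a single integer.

Op 1: C0 read [C0 read from I: no other sharers -> C0=E (exclusive)] -> [E,I,I] (invalidations this op: 0; running total: 0)
Op 2: C0 read [C0 read: already in E, no change] -> [E,I,I] (invalidations this op: 0; running total: 0)
Op 3: C1 read [C1 read from I: others=['C0=E'] -> C1=S, others downsized to S] -> [S,S,I] (invalidations this op: 0; running total: 0)
Op 4: C0 read [C0 read: already in S, no change] -> [S,S,I] (invalidations this op: 0; running total: 0)
Op 5: C2 read [C2 read from I: others=['C0=S', 'C1=S'] -> C2=S, others downsized to S] -> [S,S,S] (invalidations this op: 0; running total: 0)
Op 6: C0 write [C0 write: invalidate ['C1=S', 'C2=S'] -> C0=M] -> [M,I,I] (invalidations this op: 2; running total: 2)
Op 7: C0 write [C0 write: already M (modified), no change] -> [M,I,I] (invalidations this op: 0; running total: 2)
Op 8: C2 read [C2 read from I: others=['C0=M'] -> C2=S, others downsized to S] -> [S,I,S] (invalidations this op: 0; running total: 2)
Op 9: C0 write [C0 write: invalidate ['C2=S'] -> C0=M] -> [M,I,I] (invalidations this op: 1; running total: 3)
Op 10: C2 read [C2 read from I: others=['C0=M'] -> C2=S, others downsized to S] -> [S,I,S] (invalidations this op: 0; running total: 3)
Op 11: C1 read [C1 read from I: others=['C0=S', 'C2=S'] -> C1=S, others downsized to S] -> [S,S,S] (invalidations this op: 0; running total: 3)

Answer: 3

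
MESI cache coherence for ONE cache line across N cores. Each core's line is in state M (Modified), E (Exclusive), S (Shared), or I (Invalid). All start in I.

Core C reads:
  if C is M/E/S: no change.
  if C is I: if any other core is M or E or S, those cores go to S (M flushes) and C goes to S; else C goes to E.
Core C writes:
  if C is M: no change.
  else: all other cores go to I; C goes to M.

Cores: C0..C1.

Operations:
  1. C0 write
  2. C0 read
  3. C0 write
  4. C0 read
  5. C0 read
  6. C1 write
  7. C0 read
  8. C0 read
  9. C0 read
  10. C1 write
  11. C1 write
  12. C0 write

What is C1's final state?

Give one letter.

Answer: I

Derivation:
Op 1: C0 write [C0 write: invalidate none -> C0=M] -> [M,I]
Op 2: C0 read [C0 read: already in M, no change] -> [M,I]
Op 3: C0 write [C0 write: already M (modified), no change] -> [M,I]
Op 4: C0 read [C0 read: already in M, no change] -> [M,I]
Op 5: C0 read [C0 read: already in M, no change] -> [M,I]
Op 6: C1 write [C1 write: invalidate ['C0=M'] -> C1=M] -> [I,M]
Op 7: C0 read [C0 read from I: others=['C1=M'] -> C0=S, others downsized to S] -> [S,S]
Op 8: C0 read [C0 read: already in S, no change] -> [S,S]
Op 9: C0 read [C0 read: already in S, no change] -> [S,S]
Op 10: C1 write [C1 write: invalidate ['C0=S'] -> C1=M] -> [I,M]
Op 11: C1 write [C1 write: already M (modified), no change] -> [I,M]
Op 12: C0 write [C0 write: invalidate ['C1=M'] -> C0=M] -> [M,I]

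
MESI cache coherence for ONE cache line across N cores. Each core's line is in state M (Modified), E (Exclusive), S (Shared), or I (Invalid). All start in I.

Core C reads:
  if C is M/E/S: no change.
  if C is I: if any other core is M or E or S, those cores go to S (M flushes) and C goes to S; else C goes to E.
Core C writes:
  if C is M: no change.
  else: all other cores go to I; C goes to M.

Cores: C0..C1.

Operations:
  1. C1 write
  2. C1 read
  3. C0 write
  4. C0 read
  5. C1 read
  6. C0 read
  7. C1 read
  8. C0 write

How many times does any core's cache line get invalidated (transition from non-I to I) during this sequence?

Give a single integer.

Op 1: C1 write [C1 write: invalidate none -> C1=M] -> [I,M] (invalidations this op: 0; running total: 0)
Op 2: C1 read [C1 read: already in M, no change] -> [I,M] (invalidations this op: 0; running total: 0)
Op 3: C0 write [C0 write: invalidate ['C1=M'] -> C0=M] -> [M,I] (invalidations this op: 1; running total: 1)
Op 4: C0 read [C0 read: already in M, no change] -> [M,I] (invalidations this op: 0; running total: 1)
Op 5: C1 read [C1 read from I: others=['C0=M'] -> C1=S, others downsized to S] -> [S,S] (invalidations this op: 0; running total: 1)
Op 6: C0 read [C0 read: already in S, no change] -> [S,S] (invalidations this op: 0; running total: 1)
Op 7: C1 read [C1 read: already in S, no change] -> [S,S] (invalidations this op: 0; running total: 1)
Op 8: C0 write [C0 write: invalidate ['C1=S'] -> C0=M] -> [M,I] (invalidations this op: 1; running total: 2)

Answer: 2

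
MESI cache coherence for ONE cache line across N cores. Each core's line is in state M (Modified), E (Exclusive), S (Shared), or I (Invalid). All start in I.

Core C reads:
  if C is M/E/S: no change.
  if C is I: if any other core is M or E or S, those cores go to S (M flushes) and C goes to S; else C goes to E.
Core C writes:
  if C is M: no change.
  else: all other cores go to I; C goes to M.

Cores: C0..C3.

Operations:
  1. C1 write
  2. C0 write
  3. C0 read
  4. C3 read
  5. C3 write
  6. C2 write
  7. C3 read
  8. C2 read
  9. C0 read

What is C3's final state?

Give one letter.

Op 1: C1 write [C1 write: invalidate none -> C1=M] -> [I,M,I,I]
Op 2: C0 write [C0 write: invalidate ['C1=M'] -> C0=M] -> [M,I,I,I]
Op 3: C0 read [C0 read: already in M, no change] -> [M,I,I,I]
Op 4: C3 read [C3 read from I: others=['C0=M'] -> C3=S, others downsized to S] -> [S,I,I,S]
Op 5: C3 write [C3 write: invalidate ['C0=S'] -> C3=M] -> [I,I,I,M]
Op 6: C2 write [C2 write: invalidate ['C3=M'] -> C2=M] -> [I,I,M,I]
Op 7: C3 read [C3 read from I: others=['C2=M'] -> C3=S, others downsized to S] -> [I,I,S,S]
Op 8: C2 read [C2 read: already in S, no change] -> [I,I,S,S]
Op 9: C0 read [C0 read from I: others=['C2=S', 'C3=S'] -> C0=S, others downsized to S] -> [S,I,S,S]

Answer: S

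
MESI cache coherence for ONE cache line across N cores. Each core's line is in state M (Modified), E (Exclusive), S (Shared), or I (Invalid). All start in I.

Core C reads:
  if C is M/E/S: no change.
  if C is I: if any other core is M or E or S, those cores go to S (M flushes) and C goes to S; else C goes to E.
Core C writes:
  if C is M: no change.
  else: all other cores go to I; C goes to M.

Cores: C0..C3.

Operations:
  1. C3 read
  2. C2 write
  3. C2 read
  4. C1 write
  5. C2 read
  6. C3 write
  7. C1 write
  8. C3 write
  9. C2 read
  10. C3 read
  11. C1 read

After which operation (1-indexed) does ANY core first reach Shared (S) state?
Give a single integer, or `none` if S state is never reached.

Answer: 5

Derivation:
Op 1: C3 read [C3 read from I: no other sharers -> C3=E (exclusive)] -> [I,I,I,E]
Op 2: C2 write [C2 write: invalidate ['C3=E'] -> C2=M] -> [I,I,M,I]
Op 3: C2 read [C2 read: already in M, no change] -> [I,I,M,I]
Op 4: C1 write [C1 write: invalidate ['C2=M'] -> C1=M] -> [I,M,I,I]
Op 5: C2 read [C2 read from I: others=['C1=M'] -> C2=S, others downsized to S] -> [I,S,S,I]
  -> First S state at op 5; remaining ops need not be traced.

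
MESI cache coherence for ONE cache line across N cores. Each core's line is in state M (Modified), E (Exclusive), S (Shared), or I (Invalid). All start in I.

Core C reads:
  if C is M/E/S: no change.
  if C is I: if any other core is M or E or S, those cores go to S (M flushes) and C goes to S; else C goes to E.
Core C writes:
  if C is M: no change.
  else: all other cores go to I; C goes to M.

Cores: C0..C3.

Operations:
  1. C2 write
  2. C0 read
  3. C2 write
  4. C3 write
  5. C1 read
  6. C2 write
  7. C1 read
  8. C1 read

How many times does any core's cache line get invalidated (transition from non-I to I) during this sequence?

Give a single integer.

Answer: 4

Derivation:
Op 1: C2 write [C2 write: invalidate none -> C2=M] -> [I,I,M,I] (invalidations this op: 0; running total: 0)
Op 2: C0 read [C0 read from I: others=['C2=M'] -> C0=S, others downsized to S] -> [S,I,S,I] (invalidations this op: 0; running total: 0)
Op 3: C2 write [C2 write: invalidate ['C0=S'] -> C2=M] -> [I,I,M,I] (invalidations this op: 1; running total: 1)
Op 4: C3 write [C3 write: invalidate ['C2=M'] -> C3=M] -> [I,I,I,M] (invalidations this op: 1; running total: 2)
Op 5: C1 read [C1 read from I: others=['C3=M'] -> C1=S, others downsized to S] -> [I,S,I,S] (invalidations this op: 0; running total: 2)
Op 6: C2 write [C2 write: invalidate ['C1=S', 'C3=S'] -> C2=M] -> [I,I,M,I] (invalidations this op: 2; running total: 4)
Op 7: C1 read [C1 read from I: others=['C2=M'] -> C1=S, others downsized to S] -> [I,S,S,I] (invalidations this op: 0; running total: 4)
Op 8: C1 read [C1 read: already in S, no change] -> [I,S,S,I] (invalidations this op: 0; running total: 4)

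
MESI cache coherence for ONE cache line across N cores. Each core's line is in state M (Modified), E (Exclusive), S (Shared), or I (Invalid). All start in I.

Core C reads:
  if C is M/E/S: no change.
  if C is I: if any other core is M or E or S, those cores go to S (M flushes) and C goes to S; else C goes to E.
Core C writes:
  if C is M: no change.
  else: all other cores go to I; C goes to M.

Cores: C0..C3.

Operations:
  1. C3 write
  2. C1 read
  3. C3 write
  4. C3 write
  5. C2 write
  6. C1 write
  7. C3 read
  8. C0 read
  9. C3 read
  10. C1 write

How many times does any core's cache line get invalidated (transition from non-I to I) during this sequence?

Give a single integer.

Answer: 5

Derivation:
Op 1: C3 write [C3 write: invalidate none -> C3=M] -> [I,I,I,M] (invalidations this op: 0; running total: 0)
Op 2: C1 read [C1 read from I: others=['C3=M'] -> C1=S, others downsized to S] -> [I,S,I,S] (invalidations this op: 0; running total: 0)
Op 3: C3 write [C3 write: invalidate ['C1=S'] -> C3=M] -> [I,I,I,M] (invalidations this op: 1; running total: 1)
Op 4: C3 write [C3 write: already M (modified), no change] -> [I,I,I,M] (invalidations this op: 0; running total: 1)
Op 5: C2 write [C2 write: invalidate ['C3=M'] -> C2=M] -> [I,I,M,I] (invalidations this op: 1; running total: 2)
Op 6: C1 write [C1 write: invalidate ['C2=M'] -> C1=M] -> [I,M,I,I] (invalidations this op: 1; running total: 3)
Op 7: C3 read [C3 read from I: others=['C1=M'] -> C3=S, others downsized to S] -> [I,S,I,S] (invalidations this op: 0; running total: 3)
Op 8: C0 read [C0 read from I: others=['C1=S', 'C3=S'] -> C0=S, others downsized to S] -> [S,S,I,S] (invalidations this op: 0; running total: 3)
Op 9: C3 read [C3 read: already in S, no change] -> [S,S,I,S] (invalidations this op: 0; running total: 3)
Op 10: C1 write [C1 write: invalidate ['C0=S', 'C3=S'] -> C1=M] -> [I,M,I,I] (invalidations this op: 2; running total: 5)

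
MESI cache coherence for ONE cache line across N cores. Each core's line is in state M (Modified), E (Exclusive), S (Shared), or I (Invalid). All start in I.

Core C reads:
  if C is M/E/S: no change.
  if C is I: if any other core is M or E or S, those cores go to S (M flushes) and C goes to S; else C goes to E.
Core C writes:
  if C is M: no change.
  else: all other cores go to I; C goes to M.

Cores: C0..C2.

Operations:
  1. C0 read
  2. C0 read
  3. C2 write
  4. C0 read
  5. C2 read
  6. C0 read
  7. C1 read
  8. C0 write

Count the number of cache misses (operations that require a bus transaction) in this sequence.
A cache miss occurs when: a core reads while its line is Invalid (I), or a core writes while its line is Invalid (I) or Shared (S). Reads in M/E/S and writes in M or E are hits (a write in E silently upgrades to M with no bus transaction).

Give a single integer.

Answer: 5

Derivation:
Op 1: C0 read [C0 read from I: no other sharers -> C0=E (exclusive)] -> [E,I,I] [MISS #1: read from I]
Op 2: C0 read [C0 read: already in E, no change] -> [E,I,I] [hit: read from E]
Op 3: C2 write [C2 write: invalidate ['C0=E'] -> C2=M] -> [I,I,M] [MISS #2: write from I]
Op 4: C0 read [C0 read from I: others=['C2=M'] -> C0=S, others downsized to S] -> [S,I,S] [MISS #3: read from I]
Op 5: C2 read [C2 read: already in S, no change] -> [S,I,S] [hit: read from S]
Op 6: C0 read [C0 read: already in S, no change] -> [S,I,S] [hit: read from S]
Op 7: C1 read [C1 read from I: others=['C0=S', 'C2=S'] -> C1=S, others downsized to S] -> [S,S,S] [MISS #4: read from I]
Op 8: C0 write [C0 write: invalidate ['C1=S', 'C2=S'] -> C0=M] -> [M,I,I] [MISS #5: write from S]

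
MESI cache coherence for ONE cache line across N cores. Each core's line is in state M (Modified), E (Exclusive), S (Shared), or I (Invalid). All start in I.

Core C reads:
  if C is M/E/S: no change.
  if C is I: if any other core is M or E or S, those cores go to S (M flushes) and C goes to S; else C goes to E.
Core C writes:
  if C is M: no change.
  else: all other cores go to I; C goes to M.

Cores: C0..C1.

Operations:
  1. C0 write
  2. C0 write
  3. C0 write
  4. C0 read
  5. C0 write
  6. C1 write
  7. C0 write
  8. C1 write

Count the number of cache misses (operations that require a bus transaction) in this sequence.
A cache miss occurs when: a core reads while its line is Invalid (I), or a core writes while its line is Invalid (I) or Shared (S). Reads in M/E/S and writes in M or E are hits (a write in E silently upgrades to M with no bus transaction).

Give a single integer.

Op 1: C0 write [C0 write: invalidate none -> C0=M] -> [M,I] [MISS #1: write from I]
Op 2: C0 write [C0 write: already M (modified), no change] -> [M,I] [hit: write from M]
Op 3: C0 write [C0 write: already M (modified), no change] -> [M,I] [hit: write from M]
Op 4: C0 read [C0 read: already in M, no change] -> [M,I] [hit: read from M]
Op 5: C0 write [C0 write: already M (modified), no change] -> [M,I] [hit: write from M]
Op 6: C1 write [C1 write: invalidate ['C0=M'] -> C1=M] -> [I,M] [MISS #2: write from I]
Op 7: C0 write [C0 write: invalidate ['C1=M'] -> C0=M] -> [M,I] [MISS #3: write from I]
Op 8: C1 write [C1 write: invalidate ['C0=M'] -> C1=M] -> [I,M] [MISS #4: write from I]

Answer: 4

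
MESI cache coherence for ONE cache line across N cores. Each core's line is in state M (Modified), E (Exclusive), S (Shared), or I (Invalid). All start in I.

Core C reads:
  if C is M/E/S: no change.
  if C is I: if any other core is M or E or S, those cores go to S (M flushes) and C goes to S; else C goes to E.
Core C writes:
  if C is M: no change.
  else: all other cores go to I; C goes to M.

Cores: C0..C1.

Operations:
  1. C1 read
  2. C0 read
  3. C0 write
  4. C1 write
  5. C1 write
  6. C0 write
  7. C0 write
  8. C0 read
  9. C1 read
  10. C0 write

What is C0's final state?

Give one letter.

Answer: M

Derivation:
Op 1: C1 read [C1 read from I: no other sharers -> C1=E (exclusive)] -> [I,E]
Op 2: C0 read [C0 read from I: others=['C1=E'] -> C0=S, others downsized to S] -> [S,S]
Op 3: C0 write [C0 write: invalidate ['C1=S'] -> C0=M] -> [M,I]
Op 4: C1 write [C1 write: invalidate ['C0=M'] -> C1=M] -> [I,M]
Op 5: C1 write [C1 write: already M (modified), no change] -> [I,M]
Op 6: C0 write [C0 write: invalidate ['C1=M'] -> C0=M] -> [M,I]
Op 7: C0 write [C0 write: already M (modified), no change] -> [M,I]
Op 8: C0 read [C0 read: already in M, no change] -> [M,I]
Op 9: C1 read [C1 read from I: others=['C0=M'] -> C1=S, others downsized to S] -> [S,S]
Op 10: C0 write [C0 write: invalidate ['C1=S'] -> C0=M] -> [M,I]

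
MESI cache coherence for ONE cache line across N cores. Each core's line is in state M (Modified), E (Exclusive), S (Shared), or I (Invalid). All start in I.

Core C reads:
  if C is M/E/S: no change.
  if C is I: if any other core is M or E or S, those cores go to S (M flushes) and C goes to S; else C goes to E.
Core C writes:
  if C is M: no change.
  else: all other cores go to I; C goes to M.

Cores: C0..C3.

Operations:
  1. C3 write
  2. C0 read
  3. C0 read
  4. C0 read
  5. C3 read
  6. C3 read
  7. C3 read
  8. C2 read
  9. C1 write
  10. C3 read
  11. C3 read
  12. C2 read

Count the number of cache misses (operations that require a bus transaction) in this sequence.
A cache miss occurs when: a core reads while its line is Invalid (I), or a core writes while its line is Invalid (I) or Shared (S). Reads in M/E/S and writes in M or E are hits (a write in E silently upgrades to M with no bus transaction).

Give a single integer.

Op 1: C3 write [C3 write: invalidate none -> C3=M] -> [I,I,I,M] [MISS #1: write from I]
Op 2: C0 read [C0 read from I: others=['C3=M'] -> C0=S, others downsized to S] -> [S,I,I,S] [MISS #2: read from I]
Op 3: C0 read [C0 read: already in S, no change] -> [S,I,I,S] [hit: read from S]
Op 4: C0 read [C0 read: already in S, no change] -> [S,I,I,S] [hit: read from S]
Op 5: C3 read [C3 read: already in S, no change] -> [S,I,I,S] [hit: read from S]
Op 6: C3 read [C3 read: already in S, no change] -> [S,I,I,S] [hit: read from S]
Op 7: C3 read [C3 read: already in S, no change] -> [S,I,I,S] [hit: read from S]
Op 8: C2 read [C2 read from I: others=['C0=S', 'C3=S'] -> C2=S, others downsized to S] -> [S,I,S,S] [MISS #3: read from I]
Op 9: C1 write [C1 write: invalidate ['C0=S', 'C2=S', 'C3=S'] -> C1=M] -> [I,M,I,I] [MISS #4: write from I]
Op 10: C3 read [C3 read from I: others=['C1=M'] -> C3=S, others downsized to S] -> [I,S,I,S] [MISS #5: read from I]
Op 11: C3 read [C3 read: already in S, no change] -> [I,S,I,S] [hit: read from S]
Op 12: C2 read [C2 read from I: others=['C1=S', 'C3=S'] -> C2=S, others downsized to S] -> [I,S,S,S] [MISS #6: read from I]

Answer: 6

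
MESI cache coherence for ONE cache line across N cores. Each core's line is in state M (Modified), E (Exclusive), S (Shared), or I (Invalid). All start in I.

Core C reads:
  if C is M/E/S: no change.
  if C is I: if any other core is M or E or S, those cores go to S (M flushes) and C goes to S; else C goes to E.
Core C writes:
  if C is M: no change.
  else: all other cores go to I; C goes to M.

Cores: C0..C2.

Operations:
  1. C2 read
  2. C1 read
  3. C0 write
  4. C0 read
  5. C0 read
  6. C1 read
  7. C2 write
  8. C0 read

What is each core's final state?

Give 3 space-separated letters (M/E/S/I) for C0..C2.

Op 1: C2 read [C2 read from I: no other sharers -> C2=E (exclusive)] -> [I,I,E]
Op 2: C1 read [C1 read from I: others=['C2=E'] -> C1=S, others downsized to S] -> [I,S,S]
Op 3: C0 write [C0 write: invalidate ['C1=S', 'C2=S'] -> C0=M] -> [M,I,I]
Op 4: C0 read [C0 read: already in M, no change] -> [M,I,I]
Op 5: C0 read [C0 read: already in M, no change] -> [M,I,I]
Op 6: C1 read [C1 read from I: others=['C0=M'] -> C1=S, others downsized to S] -> [S,S,I]
Op 7: C2 write [C2 write: invalidate ['C0=S', 'C1=S'] -> C2=M] -> [I,I,M]
Op 8: C0 read [C0 read from I: others=['C2=M'] -> C0=S, others downsized to S] -> [S,I,S]

Answer: S I S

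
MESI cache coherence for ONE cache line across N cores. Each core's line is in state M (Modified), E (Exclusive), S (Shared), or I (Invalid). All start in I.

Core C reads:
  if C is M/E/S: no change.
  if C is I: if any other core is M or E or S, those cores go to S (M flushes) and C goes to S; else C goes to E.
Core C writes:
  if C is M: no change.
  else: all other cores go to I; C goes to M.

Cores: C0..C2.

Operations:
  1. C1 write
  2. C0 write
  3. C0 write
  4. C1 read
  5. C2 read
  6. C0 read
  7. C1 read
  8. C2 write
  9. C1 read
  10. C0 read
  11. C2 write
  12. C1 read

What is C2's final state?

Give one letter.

Op 1: C1 write [C1 write: invalidate none -> C1=M] -> [I,M,I]
Op 2: C0 write [C0 write: invalidate ['C1=M'] -> C0=M] -> [M,I,I]
Op 3: C0 write [C0 write: already M (modified), no change] -> [M,I,I]
Op 4: C1 read [C1 read from I: others=['C0=M'] -> C1=S, others downsized to S] -> [S,S,I]
Op 5: C2 read [C2 read from I: others=['C0=S', 'C1=S'] -> C2=S, others downsized to S] -> [S,S,S]
Op 6: C0 read [C0 read: already in S, no change] -> [S,S,S]
Op 7: C1 read [C1 read: already in S, no change] -> [S,S,S]
Op 8: C2 write [C2 write: invalidate ['C0=S', 'C1=S'] -> C2=M] -> [I,I,M]
Op 9: C1 read [C1 read from I: others=['C2=M'] -> C1=S, others downsized to S] -> [I,S,S]
Op 10: C0 read [C0 read from I: others=['C1=S', 'C2=S'] -> C0=S, others downsized to S] -> [S,S,S]
Op 11: C2 write [C2 write: invalidate ['C0=S', 'C1=S'] -> C2=M] -> [I,I,M]
Op 12: C1 read [C1 read from I: others=['C2=M'] -> C1=S, others downsized to S] -> [I,S,S]

Answer: S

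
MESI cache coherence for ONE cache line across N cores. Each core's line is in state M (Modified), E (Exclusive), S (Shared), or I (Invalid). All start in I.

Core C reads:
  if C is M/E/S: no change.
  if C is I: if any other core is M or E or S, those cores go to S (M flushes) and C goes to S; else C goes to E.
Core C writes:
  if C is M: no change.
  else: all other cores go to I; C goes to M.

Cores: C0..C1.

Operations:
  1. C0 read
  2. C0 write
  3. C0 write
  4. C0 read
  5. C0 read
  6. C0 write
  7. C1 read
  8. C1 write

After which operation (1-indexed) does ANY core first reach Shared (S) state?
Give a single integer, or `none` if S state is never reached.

Op 1: C0 read [C0 read from I: no other sharers -> C0=E (exclusive)] -> [E,I]
Op 2: C0 write [C0 write: invalidate none -> C0=M] -> [M,I]
Op 3: C0 write [C0 write: already M (modified), no change] -> [M,I]
Op 4: C0 read [C0 read: already in M, no change] -> [M,I]
Op 5: C0 read [C0 read: already in M, no change] -> [M,I]
Op 6: C0 write [C0 write: already M (modified), no change] -> [M,I]
Op 7: C1 read [C1 read from I: others=['C0=M'] -> C1=S, others downsized to S] -> [S,S]
  -> First S state at op 7; remaining ops need not be traced.

Answer: 7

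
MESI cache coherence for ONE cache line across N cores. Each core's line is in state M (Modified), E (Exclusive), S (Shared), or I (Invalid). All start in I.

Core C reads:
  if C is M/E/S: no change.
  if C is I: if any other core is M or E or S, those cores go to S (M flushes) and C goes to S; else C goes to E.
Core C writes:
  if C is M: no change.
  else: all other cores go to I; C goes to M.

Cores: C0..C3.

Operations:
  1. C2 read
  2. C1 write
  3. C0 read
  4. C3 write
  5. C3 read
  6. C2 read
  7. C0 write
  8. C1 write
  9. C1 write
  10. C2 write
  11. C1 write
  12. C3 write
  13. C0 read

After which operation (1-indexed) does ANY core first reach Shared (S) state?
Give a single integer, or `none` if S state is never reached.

Op 1: C2 read [C2 read from I: no other sharers -> C2=E (exclusive)] -> [I,I,E,I]
Op 2: C1 write [C1 write: invalidate ['C2=E'] -> C1=M] -> [I,M,I,I]
Op 3: C0 read [C0 read from I: others=['C1=M'] -> C0=S, others downsized to S] -> [S,S,I,I]
  -> First S state at op 3; remaining ops need not be traced.

Answer: 3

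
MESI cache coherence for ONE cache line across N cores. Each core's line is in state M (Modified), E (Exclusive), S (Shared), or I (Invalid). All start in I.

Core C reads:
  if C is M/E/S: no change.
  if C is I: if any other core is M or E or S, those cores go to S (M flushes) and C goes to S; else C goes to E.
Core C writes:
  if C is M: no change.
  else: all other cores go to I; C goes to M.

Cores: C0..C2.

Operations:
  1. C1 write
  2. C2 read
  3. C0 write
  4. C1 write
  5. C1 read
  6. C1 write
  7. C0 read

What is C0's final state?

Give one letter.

Op 1: C1 write [C1 write: invalidate none -> C1=M] -> [I,M,I]
Op 2: C2 read [C2 read from I: others=['C1=M'] -> C2=S, others downsized to S] -> [I,S,S]
Op 3: C0 write [C0 write: invalidate ['C1=S', 'C2=S'] -> C0=M] -> [M,I,I]
Op 4: C1 write [C1 write: invalidate ['C0=M'] -> C1=M] -> [I,M,I]
Op 5: C1 read [C1 read: already in M, no change] -> [I,M,I]
Op 6: C1 write [C1 write: already M (modified), no change] -> [I,M,I]
Op 7: C0 read [C0 read from I: others=['C1=M'] -> C0=S, others downsized to S] -> [S,S,I]

Answer: S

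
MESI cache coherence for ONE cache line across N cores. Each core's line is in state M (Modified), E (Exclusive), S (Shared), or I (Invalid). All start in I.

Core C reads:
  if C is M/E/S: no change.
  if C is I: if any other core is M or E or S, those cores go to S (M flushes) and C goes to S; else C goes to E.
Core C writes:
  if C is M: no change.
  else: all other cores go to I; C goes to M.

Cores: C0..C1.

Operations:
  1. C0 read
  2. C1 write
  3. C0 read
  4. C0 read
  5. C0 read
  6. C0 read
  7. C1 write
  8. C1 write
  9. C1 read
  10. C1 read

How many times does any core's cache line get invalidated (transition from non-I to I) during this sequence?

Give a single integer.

Answer: 2

Derivation:
Op 1: C0 read [C0 read from I: no other sharers -> C0=E (exclusive)] -> [E,I] (invalidations this op: 0; running total: 0)
Op 2: C1 write [C1 write: invalidate ['C0=E'] -> C1=M] -> [I,M] (invalidations this op: 1; running total: 1)
Op 3: C0 read [C0 read from I: others=['C1=M'] -> C0=S, others downsized to S] -> [S,S] (invalidations this op: 0; running total: 1)
Op 4: C0 read [C0 read: already in S, no change] -> [S,S] (invalidations this op: 0; running total: 1)
Op 5: C0 read [C0 read: already in S, no change] -> [S,S] (invalidations this op: 0; running total: 1)
Op 6: C0 read [C0 read: already in S, no change] -> [S,S] (invalidations this op: 0; running total: 1)
Op 7: C1 write [C1 write: invalidate ['C0=S'] -> C1=M] -> [I,M] (invalidations this op: 1; running total: 2)
Op 8: C1 write [C1 write: already M (modified), no change] -> [I,M] (invalidations this op: 0; running total: 2)
Op 9: C1 read [C1 read: already in M, no change] -> [I,M] (invalidations this op: 0; running total: 2)
Op 10: C1 read [C1 read: already in M, no change] -> [I,M] (invalidations this op: 0; running total: 2)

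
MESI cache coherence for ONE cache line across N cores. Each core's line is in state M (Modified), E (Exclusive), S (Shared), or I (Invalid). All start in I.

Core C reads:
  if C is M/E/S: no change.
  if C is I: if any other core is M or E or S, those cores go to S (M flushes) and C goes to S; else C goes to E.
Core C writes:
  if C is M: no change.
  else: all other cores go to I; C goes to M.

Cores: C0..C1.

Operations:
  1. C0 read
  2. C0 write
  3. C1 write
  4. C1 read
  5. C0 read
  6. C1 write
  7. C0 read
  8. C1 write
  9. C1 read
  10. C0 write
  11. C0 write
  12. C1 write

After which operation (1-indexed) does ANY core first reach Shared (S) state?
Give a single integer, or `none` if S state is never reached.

Answer: 5

Derivation:
Op 1: C0 read [C0 read from I: no other sharers -> C0=E (exclusive)] -> [E,I]
Op 2: C0 write [C0 write: invalidate none -> C0=M] -> [M,I]
Op 3: C1 write [C1 write: invalidate ['C0=M'] -> C1=M] -> [I,M]
Op 4: C1 read [C1 read: already in M, no change] -> [I,M]
Op 5: C0 read [C0 read from I: others=['C1=M'] -> C0=S, others downsized to S] -> [S,S]
  -> First S state at op 5; remaining ops need not be traced.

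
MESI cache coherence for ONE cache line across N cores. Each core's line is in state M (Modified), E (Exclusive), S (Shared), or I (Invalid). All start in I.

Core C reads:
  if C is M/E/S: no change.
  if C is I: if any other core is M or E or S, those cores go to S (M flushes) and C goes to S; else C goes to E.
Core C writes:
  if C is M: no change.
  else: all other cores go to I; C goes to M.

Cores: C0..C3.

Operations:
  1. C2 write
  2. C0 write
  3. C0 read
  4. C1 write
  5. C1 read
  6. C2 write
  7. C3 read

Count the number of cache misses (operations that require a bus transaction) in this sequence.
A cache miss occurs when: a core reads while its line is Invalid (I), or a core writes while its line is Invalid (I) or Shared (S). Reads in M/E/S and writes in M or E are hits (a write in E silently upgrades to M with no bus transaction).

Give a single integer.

Op 1: C2 write [C2 write: invalidate none -> C2=M] -> [I,I,M,I] [MISS #1: write from I]
Op 2: C0 write [C0 write: invalidate ['C2=M'] -> C0=M] -> [M,I,I,I] [MISS #2: write from I]
Op 3: C0 read [C0 read: already in M, no change] -> [M,I,I,I] [hit: read from M]
Op 4: C1 write [C1 write: invalidate ['C0=M'] -> C1=M] -> [I,M,I,I] [MISS #3: write from I]
Op 5: C1 read [C1 read: already in M, no change] -> [I,M,I,I] [hit: read from M]
Op 6: C2 write [C2 write: invalidate ['C1=M'] -> C2=M] -> [I,I,M,I] [MISS #4: write from I]
Op 7: C3 read [C3 read from I: others=['C2=M'] -> C3=S, others downsized to S] -> [I,I,S,S] [MISS #5: read from I]

Answer: 5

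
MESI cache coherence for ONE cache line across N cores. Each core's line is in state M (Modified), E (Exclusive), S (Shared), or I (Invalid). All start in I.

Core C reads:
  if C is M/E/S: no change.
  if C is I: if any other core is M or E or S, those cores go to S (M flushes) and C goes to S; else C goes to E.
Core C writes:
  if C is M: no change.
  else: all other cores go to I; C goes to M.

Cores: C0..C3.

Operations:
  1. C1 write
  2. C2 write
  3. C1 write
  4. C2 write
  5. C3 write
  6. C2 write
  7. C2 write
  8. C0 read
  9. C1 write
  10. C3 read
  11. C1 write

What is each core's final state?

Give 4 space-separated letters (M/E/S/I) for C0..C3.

Op 1: C1 write [C1 write: invalidate none -> C1=M] -> [I,M,I,I]
Op 2: C2 write [C2 write: invalidate ['C1=M'] -> C2=M] -> [I,I,M,I]
Op 3: C1 write [C1 write: invalidate ['C2=M'] -> C1=M] -> [I,M,I,I]
Op 4: C2 write [C2 write: invalidate ['C1=M'] -> C2=M] -> [I,I,M,I]
Op 5: C3 write [C3 write: invalidate ['C2=M'] -> C3=M] -> [I,I,I,M]
Op 6: C2 write [C2 write: invalidate ['C3=M'] -> C2=M] -> [I,I,M,I]
Op 7: C2 write [C2 write: already M (modified), no change] -> [I,I,M,I]
Op 8: C0 read [C0 read from I: others=['C2=M'] -> C0=S, others downsized to S] -> [S,I,S,I]
Op 9: C1 write [C1 write: invalidate ['C0=S', 'C2=S'] -> C1=M] -> [I,M,I,I]
Op 10: C3 read [C3 read from I: others=['C1=M'] -> C3=S, others downsized to S] -> [I,S,I,S]
Op 11: C1 write [C1 write: invalidate ['C3=S'] -> C1=M] -> [I,M,I,I]

Answer: I M I I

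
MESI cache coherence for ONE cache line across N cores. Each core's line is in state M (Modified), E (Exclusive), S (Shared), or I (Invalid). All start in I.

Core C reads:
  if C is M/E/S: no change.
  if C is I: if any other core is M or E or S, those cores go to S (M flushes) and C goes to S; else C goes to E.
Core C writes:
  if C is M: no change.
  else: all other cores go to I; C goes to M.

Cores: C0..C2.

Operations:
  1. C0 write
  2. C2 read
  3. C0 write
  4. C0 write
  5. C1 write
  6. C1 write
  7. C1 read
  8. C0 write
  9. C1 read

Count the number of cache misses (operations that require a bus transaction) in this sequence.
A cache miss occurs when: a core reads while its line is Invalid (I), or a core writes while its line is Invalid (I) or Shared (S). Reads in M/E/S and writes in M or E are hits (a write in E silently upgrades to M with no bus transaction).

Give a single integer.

Op 1: C0 write [C0 write: invalidate none -> C0=M] -> [M,I,I] [MISS #1: write from I]
Op 2: C2 read [C2 read from I: others=['C0=M'] -> C2=S, others downsized to S] -> [S,I,S] [MISS #2: read from I]
Op 3: C0 write [C0 write: invalidate ['C2=S'] -> C0=M] -> [M,I,I] [MISS #3: write from S]
Op 4: C0 write [C0 write: already M (modified), no change] -> [M,I,I] [hit: write from M]
Op 5: C1 write [C1 write: invalidate ['C0=M'] -> C1=M] -> [I,M,I] [MISS #4: write from I]
Op 6: C1 write [C1 write: already M (modified), no change] -> [I,M,I] [hit: write from M]
Op 7: C1 read [C1 read: already in M, no change] -> [I,M,I] [hit: read from M]
Op 8: C0 write [C0 write: invalidate ['C1=M'] -> C0=M] -> [M,I,I] [MISS #5: write from I]
Op 9: C1 read [C1 read from I: others=['C0=M'] -> C1=S, others downsized to S] -> [S,S,I] [MISS #6: read from I]

Answer: 6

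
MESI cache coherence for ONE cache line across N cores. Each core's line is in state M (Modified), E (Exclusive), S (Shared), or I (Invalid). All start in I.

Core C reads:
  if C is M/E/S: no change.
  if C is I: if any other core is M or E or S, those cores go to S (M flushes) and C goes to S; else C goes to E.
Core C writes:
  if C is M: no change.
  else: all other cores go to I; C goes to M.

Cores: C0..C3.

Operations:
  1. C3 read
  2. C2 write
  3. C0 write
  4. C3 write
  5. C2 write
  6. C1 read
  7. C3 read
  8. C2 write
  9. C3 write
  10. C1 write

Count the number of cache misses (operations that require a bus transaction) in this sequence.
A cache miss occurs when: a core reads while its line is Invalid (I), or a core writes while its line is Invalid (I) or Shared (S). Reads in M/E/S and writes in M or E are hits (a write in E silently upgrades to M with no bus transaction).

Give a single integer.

Answer: 10

Derivation:
Op 1: C3 read [C3 read from I: no other sharers -> C3=E (exclusive)] -> [I,I,I,E] [MISS #1: read from I]
Op 2: C2 write [C2 write: invalidate ['C3=E'] -> C2=M] -> [I,I,M,I] [MISS #2: write from I]
Op 3: C0 write [C0 write: invalidate ['C2=M'] -> C0=M] -> [M,I,I,I] [MISS #3: write from I]
Op 4: C3 write [C3 write: invalidate ['C0=M'] -> C3=M] -> [I,I,I,M] [MISS #4: write from I]
Op 5: C2 write [C2 write: invalidate ['C3=M'] -> C2=M] -> [I,I,M,I] [MISS #5: write from I]
Op 6: C1 read [C1 read from I: others=['C2=M'] -> C1=S, others downsized to S] -> [I,S,S,I] [MISS #6: read from I]
Op 7: C3 read [C3 read from I: others=['C1=S', 'C2=S'] -> C3=S, others downsized to S] -> [I,S,S,S] [MISS #7: read from I]
Op 8: C2 write [C2 write: invalidate ['C1=S', 'C3=S'] -> C2=M] -> [I,I,M,I] [MISS #8: write from S]
Op 9: C3 write [C3 write: invalidate ['C2=M'] -> C3=M] -> [I,I,I,M] [MISS #9: write from I]
Op 10: C1 write [C1 write: invalidate ['C3=M'] -> C1=M] -> [I,M,I,I] [MISS #10: write from I]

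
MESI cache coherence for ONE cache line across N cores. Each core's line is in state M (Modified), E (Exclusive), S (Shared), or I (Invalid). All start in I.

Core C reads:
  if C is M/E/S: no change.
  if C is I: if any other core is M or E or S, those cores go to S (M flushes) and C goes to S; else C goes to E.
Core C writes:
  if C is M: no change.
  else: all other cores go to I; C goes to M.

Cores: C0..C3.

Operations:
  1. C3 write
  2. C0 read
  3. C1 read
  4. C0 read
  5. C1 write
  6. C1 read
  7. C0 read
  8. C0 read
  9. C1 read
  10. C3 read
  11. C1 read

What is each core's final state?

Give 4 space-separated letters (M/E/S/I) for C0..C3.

Op 1: C3 write [C3 write: invalidate none -> C3=M] -> [I,I,I,M]
Op 2: C0 read [C0 read from I: others=['C3=M'] -> C0=S, others downsized to S] -> [S,I,I,S]
Op 3: C1 read [C1 read from I: others=['C0=S', 'C3=S'] -> C1=S, others downsized to S] -> [S,S,I,S]
Op 4: C0 read [C0 read: already in S, no change] -> [S,S,I,S]
Op 5: C1 write [C1 write: invalidate ['C0=S', 'C3=S'] -> C1=M] -> [I,M,I,I]
Op 6: C1 read [C1 read: already in M, no change] -> [I,M,I,I]
Op 7: C0 read [C0 read from I: others=['C1=M'] -> C0=S, others downsized to S] -> [S,S,I,I]
Op 8: C0 read [C0 read: already in S, no change] -> [S,S,I,I]
Op 9: C1 read [C1 read: already in S, no change] -> [S,S,I,I]
Op 10: C3 read [C3 read from I: others=['C0=S', 'C1=S'] -> C3=S, others downsized to S] -> [S,S,I,S]
Op 11: C1 read [C1 read: already in S, no change] -> [S,S,I,S]

Answer: S S I S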